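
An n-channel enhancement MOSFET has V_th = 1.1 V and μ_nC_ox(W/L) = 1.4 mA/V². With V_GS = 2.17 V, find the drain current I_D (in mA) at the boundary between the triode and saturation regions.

At the boundary V_DS = V_ov = V_GS − V_th = 2.17 − 1.1 = 1.07 V.
I_D = ½ k_n V_ov² = 0.5 × 1.4 × 1.07² = 0.801 mA.

I_D = 0.801 mA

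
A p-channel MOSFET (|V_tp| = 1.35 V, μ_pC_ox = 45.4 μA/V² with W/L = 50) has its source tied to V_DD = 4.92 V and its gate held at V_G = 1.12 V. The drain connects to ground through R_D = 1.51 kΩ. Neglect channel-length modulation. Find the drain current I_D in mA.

I_D = 2.87 mA

V_SG = V_DD − V_G = 4.92 − 1.12 = 3.8 V, so V_ov = 3.8 − 1.35 = 2.45 V.
k_p = μ_pC_ox · (W/L) = 2.27 mA/V².
Assume saturation: I_D = ½ k_p V_ov² = 0.5 × 2.27 × 2.45² = 6.81 mA, giving V_SD = V_DD − I_D R_D = 4.92 − 6.81 × 1.51 = -5.37 V.
But -5.37 V < V_ov = 2.45 V, so the device is actually in triode.
In triode I_D = k_p[V_ov V_SD − ½ V_SD²] and I_D = (V_DD − V_SD)/R_D. Equating: 1.71 V_SD² − 9.398 V_SD + 4.92 = 0, giving V_SD = 0.586 V (the root below V_ov).
I_D = (4.92 − 0.586) / 1.51 = 2.87 mA.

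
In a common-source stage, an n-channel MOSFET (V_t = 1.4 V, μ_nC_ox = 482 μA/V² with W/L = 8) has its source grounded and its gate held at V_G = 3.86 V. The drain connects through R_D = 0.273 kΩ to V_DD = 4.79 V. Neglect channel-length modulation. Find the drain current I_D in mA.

V_GS = V_G = 3.86 V, so V_ov = 3.86 − 1.4 = 2.46 V.
k_n = μ_nC_ox · (W/L) = 3.856 mA/V².
Assume saturation: I_D = ½ k_n V_ov² = 0.5 × 3.856 × 2.46² = 11.7 mA, giving V_DS = V_DD − I_D R_D = 4.79 − 11.7 × 0.273 = 1.6 V.
But 1.6 V < V_ov = 2.46 V, so the device is actually in triode.
In triode I_D = k_n[V_ov V_DS − ½ V_DS²] and I_D = (V_DD − V_DS)/R_D. Equating: 0.526 V_DS² − 3.59 V_DS + 4.79 = 0, giving V_DS = 1.82 V (the root below V_ov).
I_D = (4.79 − 1.82) / 0.273 = 10.9 mA.

I_D = 10.9 mA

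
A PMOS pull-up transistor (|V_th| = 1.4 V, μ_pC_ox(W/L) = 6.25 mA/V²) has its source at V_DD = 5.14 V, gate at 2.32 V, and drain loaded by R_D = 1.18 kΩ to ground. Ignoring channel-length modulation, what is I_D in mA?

I_D = 3.90 mA

V_SG = V_DD − V_G = 5.14 − 2.32 = 2.82 V, so V_ov = 2.82 − 1.4 = 1.42 V.
Assume saturation: I_D = ½ k_p V_ov² = 0.5 × 6.25 × 1.42² = 6.3 mA, giving V_SD = V_DD − I_D R_D = 5.14 − 6.3 × 1.18 = -2.3 V.
But -2.3 V < V_ov = 1.42 V, so the device is actually in triode.
In triode I_D = k_p[V_ov V_SD − ½ V_SD²] and I_D = (V_DD − V_SD)/R_D. Equating: 3.69 V_SD² − 11.47 V_SD + 5.14 = 0, giving V_SD = 0.543 V (the root below V_ov).
I_D = (5.14 − 0.543) / 1.18 = 3.9 mA.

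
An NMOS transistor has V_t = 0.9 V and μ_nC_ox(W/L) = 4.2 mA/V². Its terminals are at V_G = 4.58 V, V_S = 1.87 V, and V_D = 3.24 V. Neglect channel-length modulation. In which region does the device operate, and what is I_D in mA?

Triode; I_D = 6.47 mA

V_GS = V_G − V_S = 4.58 − 1.87 = 2.71 V; V_DS = V_D − V_S = 3.24 − 1.87 = 1.37 V.
V_ov = V_GS − V_t = 2.71 − 0.9 = 1.81 V.
Since V_DS = 1.37 V < V_ov = 1.81 V, the device is in the triode region.
I_D = k_n [V_ov · V_DS − ½ V_DS²] = 4.2 × [1.81 × 1.37 − 0.5 × 1.37²] = 6.47 mA.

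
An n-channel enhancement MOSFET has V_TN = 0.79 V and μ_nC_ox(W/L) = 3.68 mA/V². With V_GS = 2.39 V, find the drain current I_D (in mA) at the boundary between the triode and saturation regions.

I_D = 4.71 mA

At the boundary V_DS = V_ov = V_GS − V_TN = 2.39 − 0.79 = 1.6 V.
I_D = ½ k_n V_ov² = 0.5 × 3.68 × 1.6² = 4.71 mA.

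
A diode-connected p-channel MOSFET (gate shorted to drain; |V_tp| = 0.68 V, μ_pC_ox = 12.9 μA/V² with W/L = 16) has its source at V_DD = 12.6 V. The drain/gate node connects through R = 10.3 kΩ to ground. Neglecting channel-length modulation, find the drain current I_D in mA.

I_D = 0.875 mA

With gate tied to drain, V_SG = V_SD ≥ V_SG − |V_tp|, so the device is in saturation.
k_p = μ_pC_ox · (W/L) = 0.2064 mA/V².
KCL at the drain: ½ k_p (V_SG − |V_tp|)² = (V_DD − V_SG)/R.
Let x = V_SG − 0.68. Then 1.06 x² + x − 11.92 = 0, giving x = 2.91 V (positive root), so V_SG = 3.59 V.
I_D = (V_DD − V_SG)/R = (12.6 − 3.59) / 10.3 = 0.875 mA.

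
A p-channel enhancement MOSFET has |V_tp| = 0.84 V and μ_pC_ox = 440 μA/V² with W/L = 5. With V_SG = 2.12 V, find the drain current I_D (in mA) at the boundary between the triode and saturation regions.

At the boundary V_SD = V_ov = V_SG − |V_tp| = 2.12 − 0.84 = 1.28 V.
k_p = μ_pC_ox · (W/L) = 2.2 mA/V².
I_D = ½ k_p V_ov² = 0.5 × 2.2 × 1.28² = 1.8 mA.

I_D = 1.80 mA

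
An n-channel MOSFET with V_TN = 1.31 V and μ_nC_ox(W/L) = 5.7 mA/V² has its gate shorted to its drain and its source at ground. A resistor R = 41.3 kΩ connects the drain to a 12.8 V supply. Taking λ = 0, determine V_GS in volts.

V_GS = 1.62 V

With gate tied to drain, V_GS = V_DS ≥ V_GS − V_TN, so the device is in saturation.
KCL at the drain: ½ k_n (V_GS − V_TN)² = (V_DD − V_GS)/R.
Let x = V_GS − 1.31. Then 118 x² + x − 11.49 = 0, giving x = 0.308 V (positive root), so V_GS = 1.62 V.
I_D = (V_DD − V_GS)/R = (12.8 − 1.62) / 41.3 = 0.271 mA.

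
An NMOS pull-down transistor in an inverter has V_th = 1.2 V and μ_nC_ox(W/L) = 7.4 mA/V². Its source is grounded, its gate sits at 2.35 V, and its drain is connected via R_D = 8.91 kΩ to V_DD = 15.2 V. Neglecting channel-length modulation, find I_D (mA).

I_D = 1.68 mA

V_GS = V_G = 2.35 V, so V_ov = 2.35 − 1.2 = 1.15 V.
Assume saturation: I_D = ½ k_n V_ov² = 0.5 × 7.4 × 1.15² = 4.89 mA, giving V_DS = V_DD − I_D R_D = 15.2 − 4.89 × 8.91 = -28.4 V.
But -28.4 V < V_ov = 1.15 V, so the device is actually in triode.
In triode I_D = k_n[V_ov V_DS − ½ V_DS²] and I_D = (V_DD − V_DS)/R_D. Equating: 33 V_DS² − 76.82 V_DS + 15.2 = 0, giving V_DS = 0.218 V (the root below V_ov).
I_D = (15.2 − 0.218) / 8.91 = 1.68 mA.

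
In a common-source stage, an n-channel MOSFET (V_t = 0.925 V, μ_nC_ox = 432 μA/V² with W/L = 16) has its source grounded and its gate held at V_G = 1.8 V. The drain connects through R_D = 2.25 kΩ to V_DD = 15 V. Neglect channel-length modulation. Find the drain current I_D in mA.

V_GS = V_G = 1.8 V, so V_ov = 1.8 − 0.925 = 0.875 V.
k_n = μ_nC_ox · (W/L) = 6.912 mA/V².
Assume saturation: I_D = ½ k_n V_ov² = 0.5 × 6.912 × 0.875² = 2.65 mA, giving V_DS = V_DD − I_D R_D = 15 − 2.65 × 2.25 = 9.05 V.
V_DS = 9.05 V ≥ V_ov = 0.875 V, confirming saturation.

I_D = 2.65 mA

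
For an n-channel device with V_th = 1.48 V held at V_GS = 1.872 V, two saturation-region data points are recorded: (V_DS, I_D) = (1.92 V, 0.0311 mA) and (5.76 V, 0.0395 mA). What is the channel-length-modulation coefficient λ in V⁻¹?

With V_GS fixed, I_D ∝ (1 + λ V_DS) in saturation, so I_D2/I_D1 = (1 + λ V_DS2)/(1 + λ V_DS1).
0.0395/0.0311 = 1.27 = (1 + 5.76 λ)/(1 + 1.92 λ).
Solving: λ (I_D1 V_DS2 − I_D2 V_DS1) = I_D2 − I_D1, so λ = (0.0395 − 0.0311) / (0.0311 × 5.76 − 0.0395 × 1.92) = 0.0084 / 0.103 = 0.0813 V⁻¹.

λ = 0.0813 V⁻¹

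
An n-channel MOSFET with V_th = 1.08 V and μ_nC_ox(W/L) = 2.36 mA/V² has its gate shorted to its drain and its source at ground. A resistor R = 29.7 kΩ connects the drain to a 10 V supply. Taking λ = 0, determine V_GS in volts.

With gate tied to drain, V_GS = V_DS ≥ V_GS − V_th, so the device is in saturation.
KCL at the drain: ½ k_n (V_GS − V_th)² = (V_DD − V_GS)/R.
Let x = V_GS − 1.08. Then 35 x² + x − 8.92 = 0, giving x = 0.49 V (positive root), so V_GS = 1.57 V.
I_D = (V_DD − V_GS)/R = (10 − 1.57) / 29.7 = 0.284 mA.

V_GS = 1.57 V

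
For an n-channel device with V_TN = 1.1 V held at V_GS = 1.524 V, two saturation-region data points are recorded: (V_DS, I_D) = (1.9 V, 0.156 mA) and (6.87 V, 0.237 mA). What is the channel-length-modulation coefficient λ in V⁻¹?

With V_GS fixed, I_D ∝ (1 + λ V_DS) in saturation, so I_D2/I_D1 = (1 + λ V_DS2)/(1 + λ V_DS1).
0.237/0.156 = 1.519 = (1 + 6.87 λ)/(1 + 1.9 λ).
Solving: λ (I_D1 V_DS2 − I_D2 V_DS1) = I_D2 − I_D1, so λ = (0.237 − 0.156) / (0.156 × 6.87 − 0.237 × 1.9) = 0.081 / 0.621 = 0.13 V⁻¹.

λ = 0.130 V⁻¹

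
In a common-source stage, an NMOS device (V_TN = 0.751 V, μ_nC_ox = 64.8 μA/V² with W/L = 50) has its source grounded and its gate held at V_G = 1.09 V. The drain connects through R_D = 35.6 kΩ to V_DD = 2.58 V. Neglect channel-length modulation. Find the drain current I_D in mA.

I_D = 0.0705 mA

V_GS = V_G = 1.09 V, so V_ov = 1.09 − 0.751 = 0.339 V.
k_n = μ_nC_ox · (W/L) = 3.24 mA/V².
Assume saturation: I_D = ½ k_n V_ov² = 0.5 × 3.24 × 0.339² = 0.186 mA, giving V_DS = V_DD − I_D R_D = 2.58 − 0.186 × 35.6 = -4.05 V.
But -4.05 V < V_ov = 0.339 V, so the device is actually in triode.
In triode I_D = k_n[V_ov V_DS − ½ V_DS²] and I_D = (V_DD − V_DS)/R_D. Equating: 57.7 V_DS² − 40.1 V_DS + 2.58 = 0, giving V_DS = 0.0717 V (the root below V_ov).
I_D = (2.58 − 0.0717) / 35.6 = 0.0705 mA.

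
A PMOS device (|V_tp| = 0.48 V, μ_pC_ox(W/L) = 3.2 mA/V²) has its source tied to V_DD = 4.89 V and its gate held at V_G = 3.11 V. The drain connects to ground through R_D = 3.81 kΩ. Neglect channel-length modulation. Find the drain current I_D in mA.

I_D = 1.20 mA

V_SG = V_DD − V_G = 4.89 − 3.11 = 1.78 V, so V_ov = 1.78 − 0.48 = 1.3 V.
Assume saturation: I_D = ½ k_p V_ov² = 0.5 × 3.2 × 1.3² = 2.7 mA, giving V_SD = V_DD − I_D R_D = 4.89 − 2.7 × 3.81 = -5.41 V.
But -5.41 V < V_ov = 1.3 V, so the device is actually in triode.
In triode I_D = k_p[V_ov V_SD − ½ V_SD²] and I_D = (V_DD − V_SD)/R_D. Equating: 6.1 V_SD² − 16.85 V_SD + 4.89 = 0, giving V_SD = 0.329 V (the root below V_ov).
I_D = (4.89 − 0.329) / 3.81 = 1.2 mA.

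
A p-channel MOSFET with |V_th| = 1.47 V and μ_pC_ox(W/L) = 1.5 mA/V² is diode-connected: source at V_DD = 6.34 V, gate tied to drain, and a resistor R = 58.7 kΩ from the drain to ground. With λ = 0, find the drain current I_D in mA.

With gate tied to drain, V_SG = V_SD ≥ V_SG − |V_th|, so the device is in saturation.
KCL at the drain: ½ k_p (V_SG − |V_th|)² = (V_DD − V_SG)/R.
Let x = V_SG − 1.47. Then 44 x² + x − 4.87 = 0, giving x = 0.321 V (positive root), so V_SG = 1.79 V.
I_D = (V_DD − V_SG)/R = (6.34 − 1.79) / 58.7 = 0.0775 mA.

I_D = 0.0775 mA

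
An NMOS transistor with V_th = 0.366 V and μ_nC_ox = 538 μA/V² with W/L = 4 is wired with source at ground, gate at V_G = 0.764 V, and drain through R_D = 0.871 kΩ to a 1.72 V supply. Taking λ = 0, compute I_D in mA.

V_GS = V_G = 0.764 V, so V_ov = 0.764 − 0.366 = 0.398 V.
k_n = μ_nC_ox · (W/L) = 2.152 mA/V².
Assume saturation: I_D = ½ k_n V_ov² = 0.5 × 2.152 × 0.398² = 0.17 mA, giving V_DS = V_DD − I_D R_D = 1.72 − 0.17 × 0.871 = 1.57 V.
V_DS = 1.57 V ≥ V_ov = 0.398 V, confirming saturation.

I_D = 0.170 mA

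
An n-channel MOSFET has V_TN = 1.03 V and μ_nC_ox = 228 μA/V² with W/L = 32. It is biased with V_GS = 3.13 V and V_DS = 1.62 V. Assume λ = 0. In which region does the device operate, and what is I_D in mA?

k_n = μ_nC_ox · (W/L) = 7.296 mA/V².
V_ov = V_GS − V_TN = 3.13 − 1.03 = 2.1 V.
Since V_DS = 1.62 V < V_ov = 2.1 V, the device is in the triode region.
I_D = k_n [V_ov · V_DS − ½ V_DS²] = 7.296 × [2.1 × 1.62 − 0.5 × 1.62²] = 15.2 mA.

Triode; I_D = 15.2 mA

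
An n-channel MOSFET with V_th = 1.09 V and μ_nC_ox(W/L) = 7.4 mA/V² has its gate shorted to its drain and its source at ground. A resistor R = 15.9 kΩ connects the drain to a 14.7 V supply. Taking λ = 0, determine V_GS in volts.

With gate tied to drain, V_GS = V_DS ≥ V_GS − V_th, so the device is in saturation.
KCL at the drain: ½ k_n (V_GS − V_th)² = (V_DD − V_GS)/R.
Let x = V_GS − 1.09. Then 58.8 x² + x − 13.61 = 0, giving x = 0.473 V (positive root), so V_GS = 1.56 V.
I_D = (V_DD − V_GS)/R = (14.7 − 1.56) / 15.9 = 0.826 mA.

V_GS = 1.56 V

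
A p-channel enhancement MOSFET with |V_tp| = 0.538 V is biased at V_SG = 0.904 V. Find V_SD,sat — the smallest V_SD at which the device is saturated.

The boundary between triode and saturation is V_SD = V_SG − |V_tp| = V_ov.
V_ov = 0.904 − 0.538 = 0.366 V.

V_SD,sat = 0.366 V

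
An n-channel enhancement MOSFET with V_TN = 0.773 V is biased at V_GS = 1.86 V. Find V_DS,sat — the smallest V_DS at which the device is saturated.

The boundary between triode and saturation is V_DS = V_GS − V_TN = V_ov.
V_ov = 1.86 − 0.773 = 1.09 V.

V_DS,sat = 1.09 V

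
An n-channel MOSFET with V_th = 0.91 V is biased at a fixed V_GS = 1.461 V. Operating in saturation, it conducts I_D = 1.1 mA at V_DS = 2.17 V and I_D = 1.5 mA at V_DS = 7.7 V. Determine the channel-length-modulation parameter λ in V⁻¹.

With V_GS fixed, I_D ∝ (1 + λ V_DS) in saturation, so I_D2/I_D1 = (1 + λ V_DS2)/(1 + λ V_DS1).
1.5/1.1 = 1.364 = (1 + 7.7 λ)/(1 + 2.17 λ).
Solving: λ (I_D1 V_DS2 − I_D2 V_DS1) = I_D2 − I_D1, so λ = (1.5 − 1.1) / (1.1 × 7.7 − 1.5 × 2.17) = 0.4 / 5.22 = 0.0767 V⁻¹.

λ = 0.0767 V⁻¹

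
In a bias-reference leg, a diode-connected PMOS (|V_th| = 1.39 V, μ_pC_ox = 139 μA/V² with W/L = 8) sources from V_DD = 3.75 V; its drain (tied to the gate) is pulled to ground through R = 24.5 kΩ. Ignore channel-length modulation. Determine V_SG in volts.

With gate tied to drain, V_SG = V_SD ≥ V_SG − |V_th|, so the device is in saturation.
k_p = μ_pC_ox · (W/L) = 1.112 mA/V².
KCL at the drain: ½ k_p (V_SG − |V_th|)² = (V_DD − V_SG)/R.
Let x = V_SG − 1.39. Then 13.6 x² + x − 2.36 = 0, giving x = 0.381 V (positive root), so V_SG = 1.77 V.
I_D = (V_DD − V_SG)/R = (3.75 − 1.77) / 24.5 = 0.0808 mA.

V_SG = 1.77 V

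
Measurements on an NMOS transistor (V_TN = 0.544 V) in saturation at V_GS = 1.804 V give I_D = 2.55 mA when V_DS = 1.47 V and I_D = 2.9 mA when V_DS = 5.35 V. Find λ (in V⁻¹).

With V_GS fixed, I_D ∝ (1 + λ V_DS) in saturation, so I_D2/I_D1 = (1 + λ V_DS2)/(1 + λ V_DS1).
2.9/2.55 = 1.137 = (1 + 5.35 λ)/(1 + 1.47 λ).
Solving: λ (I_D1 V_DS2 − I_D2 V_DS1) = I_D2 − I_D1, so λ = (2.9 − 2.55) / (2.55 × 5.35 − 2.9 × 1.47) = 0.35 / 9.38 = 0.0373 V⁻¹.

λ = 0.0373 V⁻¹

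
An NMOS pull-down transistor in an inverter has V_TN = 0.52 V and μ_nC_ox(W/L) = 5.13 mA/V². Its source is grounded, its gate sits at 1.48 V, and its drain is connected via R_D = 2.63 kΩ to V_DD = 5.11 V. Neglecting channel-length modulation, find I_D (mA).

V_GS = V_G = 1.48 V, so V_ov = 1.48 − 0.52 = 0.96 V.
Assume saturation: I_D = ½ k_n V_ov² = 0.5 × 5.13 × 0.96² = 2.36 mA, giving V_DS = V_DD − I_D R_D = 5.11 − 2.36 × 2.63 = -1.11 V.
But -1.11 V < V_ov = 0.96 V, so the device is actually in triode.
In triode I_D = k_n[V_ov V_DS − ½ V_DS²] and I_D = (V_DD − V_DS)/R_D. Equating: 6.75 V_DS² − 13.95 V_DS + 5.11 = 0, giving V_DS = 0.476 V (the root below V_ov).
I_D = (5.11 − 0.476) / 2.63 = 1.76 mA.

I_D = 1.76 mA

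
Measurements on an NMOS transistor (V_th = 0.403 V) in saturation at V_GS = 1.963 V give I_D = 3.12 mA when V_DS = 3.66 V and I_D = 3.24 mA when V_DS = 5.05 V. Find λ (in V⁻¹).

With V_GS fixed, I_D ∝ (1 + λ V_DS) in saturation, so I_D2/I_D1 = (1 + λ V_DS2)/(1 + λ V_DS1).
3.24/3.12 = 1.038 = (1 + 5.05 λ)/(1 + 3.66 λ).
Solving: λ (I_D1 V_DS2 − I_D2 V_DS1) = I_D2 − I_D1, so λ = (3.24 − 3.12) / (3.12 × 5.05 − 3.24 × 3.66) = 0.12 / 3.9 = 0.0308 V⁻¹.

λ = 0.0308 V⁻¹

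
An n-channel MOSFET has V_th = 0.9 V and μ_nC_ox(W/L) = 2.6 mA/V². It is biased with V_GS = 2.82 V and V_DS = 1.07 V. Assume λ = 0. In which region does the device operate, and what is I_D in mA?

V_ov = V_GS − V_th = 2.82 − 0.9 = 1.92 V.
Since V_DS = 1.07 V < V_ov = 1.92 V, the device is in the triode region.
I_D = k_n [V_ov · V_DS − ½ V_DS²] = 2.6 × [1.92 × 1.07 − 0.5 × 1.07²] = 3.85 mA.

Triode; I_D = 3.85 mA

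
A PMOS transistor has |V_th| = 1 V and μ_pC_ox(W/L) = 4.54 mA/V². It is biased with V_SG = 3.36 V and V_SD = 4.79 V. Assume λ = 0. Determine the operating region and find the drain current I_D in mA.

V_ov = V_SG − |V_th| = 3.36 − 1 = 2.36 V.
Since V_SD = 4.79 V ≥ V_ov = 2.36 V, the device is in saturation.
I_D = ½ k_p V_ov² = 0.5 × 4.54 × 2.36² = 12.6 mA.

Saturation; I_D = 12.6 mA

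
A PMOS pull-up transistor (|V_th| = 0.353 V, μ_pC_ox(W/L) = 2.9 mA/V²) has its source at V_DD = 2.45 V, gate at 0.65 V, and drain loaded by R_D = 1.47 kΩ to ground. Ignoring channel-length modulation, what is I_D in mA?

I_D = 1.40 mA

V_SG = V_DD − V_G = 2.45 − 0.65 = 1.8 V, so V_ov = 1.8 − 0.353 = 1.45 V.
Assume saturation: I_D = ½ k_p V_ov² = 0.5 × 2.9 × 1.45² = 3.04 mA, giving V_SD = V_DD − I_D R_D = 2.45 − 3.04 × 1.47 = -2.01 V.
But -2.01 V < V_ov = 1.45 V, so the device is actually in triode.
In triode I_D = k_p[V_ov V_SD − ½ V_SD²] and I_D = (V_DD − V_SD)/R_D. Equating: 2.13 V_SD² − 7.169 V_SD + 2.45 = 0, giving V_SD = 0.386 V (the root below V_ov).
I_D = (2.45 − 0.386) / 1.47 = 1.4 mA.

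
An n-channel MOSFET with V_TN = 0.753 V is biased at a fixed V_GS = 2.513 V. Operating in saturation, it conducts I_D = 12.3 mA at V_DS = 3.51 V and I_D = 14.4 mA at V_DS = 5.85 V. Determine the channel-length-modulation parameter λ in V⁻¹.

With V_GS fixed, I_D ∝ (1 + λ V_DS) in saturation, so I_D2/I_D1 = (1 + λ V_DS2)/(1 + λ V_DS1).
14.4/12.3 = 1.171 = (1 + 5.85 λ)/(1 + 3.51 λ).
Solving: λ (I_D1 V_DS2 − I_D2 V_DS1) = I_D2 − I_D1, so λ = (14.4 − 12.3) / (12.3 × 5.85 − 14.4 × 3.51) = 2.1 / 21.4 = 0.0981 V⁻¹.

λ = 0.0981 V⁻¹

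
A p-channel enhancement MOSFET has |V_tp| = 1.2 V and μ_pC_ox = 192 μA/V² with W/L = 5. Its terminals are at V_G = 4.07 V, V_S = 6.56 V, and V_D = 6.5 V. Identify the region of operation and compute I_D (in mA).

Triode; I_D = 0.0726 mA

V_SG = V_S − V_G = 6.56 − 4.07 = 2.49 V; V_SD = V_S − V_D = 6.56 − 6.5 = 0.06 V.
k_p = μ_pC_ox · (W/L) = 0.96 mA/V².
V_ov = V_SG − |V_tp| = 2.49 − 1.2 = 1.29 V.
Since V_SD = 0.06 V < V_ov = 1.29 V, the device is in the triode region.
I_D = k_p [V_ov · V_SD − ½ V_SD²] = 0.96 × [1.29 × 0.06 − 0.5 × 0.06²] = 0.0726 mA.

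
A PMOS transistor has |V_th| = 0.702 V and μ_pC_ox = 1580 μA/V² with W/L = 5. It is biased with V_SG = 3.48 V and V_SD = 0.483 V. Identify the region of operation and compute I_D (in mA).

Triode; I_D = 9.68 mA

k_p = μ_pC_ox · (W/L) = 7.9 mA/V².
V_ov = V_SG − |V_th| = 3.48 − 0.702 = 2.78 V.
Since V_SD = 0.483 V < V_ov = 2.78 V, the device is in the triode region.
I_D = k_p [V_ov · V_SD − ½ V_SD²] = 7.9 × [2.78 × 0.483 − 0.5 × 0.483²] = 9.68 mA.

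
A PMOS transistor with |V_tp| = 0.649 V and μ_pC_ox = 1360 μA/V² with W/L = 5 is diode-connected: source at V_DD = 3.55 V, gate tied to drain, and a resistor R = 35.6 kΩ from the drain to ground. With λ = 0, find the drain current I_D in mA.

With gate tied to drain, V_SG = V_SD ≥ V_SG − |V_tp|, so the device is in saturation.
k_p = μ_pC_ox · (W/L) = 6.8 mA/V².
KCL at the drain: ½ k_p (V_SG − |V_tp|)² = (V_DD − V_SG)/R.
Let x = V_SG − 0.649. Then 121 x² + x − 2.901 = 0, giving x = 0.151 V (positive root), so V_SG = 0.8 V.
I_D = (V_DD − V_SG)/R = (3.55 − 0.8) / 35.6 = 0.0773 mA.

I_D = 0.0773 mA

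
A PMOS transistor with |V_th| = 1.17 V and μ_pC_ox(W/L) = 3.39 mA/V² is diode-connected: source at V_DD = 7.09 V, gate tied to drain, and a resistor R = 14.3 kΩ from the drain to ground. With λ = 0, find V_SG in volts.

With gate tied to drain, V_SG = V_SD ≥ V_SG − |V_th|, so the device is in saturation.
KCL at the drain: ½ k_p (V_SG − |V_th|)² = (V_DD − V_SG)/R.
Let x = V_SG − 1.17. Then 24.2 x² + x − 5.92 = 0, giving x = 0.474 V (positive root), so V_SG = 1.64 V.
I_D = (V_DD − V_SG)/R = (7.09 − 1.64) / 14.3 = 0.381 mA.

V_SG = 1.64 V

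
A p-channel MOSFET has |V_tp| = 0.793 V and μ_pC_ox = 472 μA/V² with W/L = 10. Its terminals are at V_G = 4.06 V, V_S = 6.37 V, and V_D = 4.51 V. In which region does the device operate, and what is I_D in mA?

Saturation; I_D = 5.43 mA

V_SG = V_S − V_G = 6.37 − 4.06 = 2.31 V; V_SD = V_S − V_D = 6.37 − 4.51 = 1.86 V.
k_p = μ_pC_ox · (W/L) = 4.72 mA/V².
V_ov = V_SG − |V_tp| = 2.31 − 0.793 = 1.52 V.
Since V_SD = 1.86 V ≥ V_ov = 1.52 V, the device is in saturation.
I_D = ½ k_p V_ov² = 0.5 × 4.72 × 1.52² = 5.43 mA.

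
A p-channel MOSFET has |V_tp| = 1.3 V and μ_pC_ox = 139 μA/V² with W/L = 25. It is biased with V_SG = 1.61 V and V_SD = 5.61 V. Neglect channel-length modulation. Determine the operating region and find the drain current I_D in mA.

Saturation; I_D = 0.167 mA

k_p = μ_pC_ox · (W/L) = 3.475 mA/V².
V_ov = V_SG − |V_tp| = 1.61 − 1.3 = 0.31 V.
Since V_SD = 5.61 V ≥ V_ov = 0.31 V, the device is in saturation.
I_D = ½ k_p V_ov² = 0.5 × 3.475 × 0.31² = 0.167 mA.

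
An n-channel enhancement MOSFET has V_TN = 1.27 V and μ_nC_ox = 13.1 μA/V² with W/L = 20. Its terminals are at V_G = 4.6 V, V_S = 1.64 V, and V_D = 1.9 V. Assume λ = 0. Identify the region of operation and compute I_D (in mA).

Triode; I_D = 0.106 mA

V_GS = V_G − V_S = 4.6 − 1.64 = 2.96 V; V_DS = V_D − V_S = 1.9 − 1.64 = 0.26 V.
k_n = μ_nC_ox · (W/L) = 0.262 mA/V².
V_ov = V_GS − V_TN = 2.96 − 1.27 = 1.69 V.
Since V_DS = 0.26 V < V_ov = 1.69 V, the device is in the triode region.
I_D = k_n [V_ov · V_DS − ½ V_DS²] = 0.262 × [1.69 × 0.26 − 0.5 × 0.26²] = 0.106 mA.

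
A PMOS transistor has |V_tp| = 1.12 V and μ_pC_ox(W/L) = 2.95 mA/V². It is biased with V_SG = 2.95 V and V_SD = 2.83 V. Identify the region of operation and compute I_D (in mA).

Saturation; I_D = 4.94 mA

V_ov = V_SG − |V_tp| = 2.95 − 1.12 = 1.83 V.
Since V_SD = 2.83 V ≥ V_ov = 1.83 V, the device is in saturation.
I_D = ½ k_p V_ov² = 0.5 × 2.95 × 1.83² = 4.94 mA.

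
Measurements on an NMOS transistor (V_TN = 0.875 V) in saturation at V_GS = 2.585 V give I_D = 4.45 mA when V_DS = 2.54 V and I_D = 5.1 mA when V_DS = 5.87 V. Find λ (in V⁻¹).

λ = 0.0494 V⁻¹

With V_GS fixed, I_D ∝ (1 + λ V_DS) in saturation, so I_D2/I_D1 = (1 + λ V_DS2)/(1 + λ V_DS1).
5.1/4.45 = 1.146 = (1 + 5.87 λ)/(1 + 2.54 λ).
Solving: λ (I_D1 V_DS2 − I_D2 V_DS1) = I_D2 − I_D1, so λ = (5.1 − 4.45) / (4.45 × 5.87 − 5.1 × 2.54) = 0.65 / 13.2 = 0.0494 V⁻¹.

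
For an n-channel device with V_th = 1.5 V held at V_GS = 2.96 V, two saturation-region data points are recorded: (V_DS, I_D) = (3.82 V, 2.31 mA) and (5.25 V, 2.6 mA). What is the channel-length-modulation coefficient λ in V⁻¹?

λ = 0.132 V⁻¹

With V_GS fixed, I_D ∝ (1 + λ V_DS) in saturation, so I_D2/I_D1 = (1 + λ V_DS2)/(1 + λ V_DS1).
2.6/2.31 = 1.126 = (1 + 5.25 λ)/(1 + 3.82 λ).
Solving: λ (I_D1 V_DS2 − I_D2 V_DS1) = I_D2 − I_D1, so λ = (2.6 − 2.31) / (2.31 × 5.25 − 2.6 × 3.82) = 0.29 / 2.2 = 0.132 V⁻¹.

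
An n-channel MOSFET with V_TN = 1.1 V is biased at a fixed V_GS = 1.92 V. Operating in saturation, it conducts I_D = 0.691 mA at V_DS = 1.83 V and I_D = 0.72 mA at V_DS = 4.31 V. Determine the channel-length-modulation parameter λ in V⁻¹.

λ = 0.0175 V⁻¹

With V_GS fixed, I_D ∝ (1 + λ V_DS) in saturation, so I_D2/I_D1 = (1 + λ V_DS2)/(1 + λ V_DS1).
0.72/0.691 = 1.042 = (1 + 4.31 λ)/(1 + 1.83 λ).
Solving: λ (I_D1 V_DS2 − I_D2 V_DS1) = I_D2 − I_D1, so λ = (0.72 − 0.691) / (0.691 × 4.31 − 0.72 × 1.83) = 0.029 / 1.66 = 0.0175 V⁻¹.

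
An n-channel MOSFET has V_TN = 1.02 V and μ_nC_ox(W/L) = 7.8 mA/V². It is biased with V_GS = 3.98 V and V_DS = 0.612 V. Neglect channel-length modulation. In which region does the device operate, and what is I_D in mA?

Triode; I_D = 12.7 mA

V_ov = V_GS − V_TN = 3.98 − 1.02 = 2.96 V.
Since V_DS = 0.612 V < V_ov = 2.96 V, the device is in the triode region.
I_D = k_n [V_ov · V_DS − ½ V_DS²] = 7.8 × [2.96 × 0.612 − 0.5 × 0.612²] = 12.7 mA.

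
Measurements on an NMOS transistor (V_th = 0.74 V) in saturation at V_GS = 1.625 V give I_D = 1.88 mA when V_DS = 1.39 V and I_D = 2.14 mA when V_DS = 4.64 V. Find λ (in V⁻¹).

λ = 0.0452 V⁻¹

With V_GS fixed, I_D ∝ (1 + λ V_DS) in saturation, so I_D2/I_D1 = (1 + λ V_DS2)/(1 + λ V_DS1).
2.14/1.88 = 1.138 = (1 + 4.64 λ)/(1 + 1.39 λ).
Solving: λ (I_D1 V_DS2 − I_D2 V_DS1) = I_D2 − I_D1, so λ = (2.14 − 1.88) / (1.88 × 4.64 − 2.14 × 1.39) = 0.26 / 5.75 = 0.0452 V⁻¹.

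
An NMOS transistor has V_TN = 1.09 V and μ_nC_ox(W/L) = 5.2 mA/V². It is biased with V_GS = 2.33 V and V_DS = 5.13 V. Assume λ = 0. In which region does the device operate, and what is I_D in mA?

V_ov = V_GS − V_TN = 2.33 − 1.09 = 1.24 V.
Since V_DS = 5.13 V ≥ V_ov = 1.24 V, the device is in saturation.
I_D = ½ k_n V_ov² = 0.5 × 5.2 × 1.24² = 4 mA.

Saturation; I_D = 4.00 mA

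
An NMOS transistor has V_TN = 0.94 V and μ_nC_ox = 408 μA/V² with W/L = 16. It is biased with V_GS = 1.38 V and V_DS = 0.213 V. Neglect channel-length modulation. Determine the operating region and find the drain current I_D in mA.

k_n = μ_nC_ox · (W/L) = 6.528 mA/V².
V_ov = V_GS − V_TN = 1.38 − 0.94 = 0.44 V.
Since V_DS = 0.213 V < V_ov = 0.44 V, the device is in the triode region.
I_D = k_n [V_ov · V_DS − ½ V_DS²] = 6.528 × [0.44 × 0.213 − 0.5 × 0.213²] = 0.464 mA.

Triode; I_D = 0.464 mA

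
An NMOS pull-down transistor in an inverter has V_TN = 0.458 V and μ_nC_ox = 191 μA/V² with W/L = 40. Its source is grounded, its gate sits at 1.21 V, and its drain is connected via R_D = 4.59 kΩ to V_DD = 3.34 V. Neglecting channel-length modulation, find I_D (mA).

I_D = 0.699 mA

V_GS = V_G = 1.21 V, so V_ov = 1.21 − 0.458 = 0.752 V.
k_n = μ_nC_ox · (W/L) = 7.64 mA/V².
Assume saturation: I_D = ½ k_n V_ov² = 0.5 × 7.64 × 0.752² = 2.16 mA, giving V_DS = V_DD − I_D R_D = 3.34 − 2.16 × 4.59 = -6.58 V.
But -6.58 V < V_ov = 0.752 V, so the device is actually in triode.
In triode I_D = k_n[V_ov V_DS − ½ V_DS²] and I_D = (V_DD − V_DS)/R_D. Equating: 17.5 V_DS² − 27.37 V_DS + 3.34 = 0, giving V_DS = 0.133 V (the root below V_ov).
I_D = (3.34 − 0.133) / 4.59 = 0.699 mA.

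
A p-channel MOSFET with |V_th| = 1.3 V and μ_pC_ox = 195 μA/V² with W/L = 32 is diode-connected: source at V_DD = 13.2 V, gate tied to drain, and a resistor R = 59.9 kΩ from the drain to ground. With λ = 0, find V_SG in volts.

With gate tied to drain, V_SG = V_SD ≥ V_SG − |V_th|, so the device is in saturation.
k_p = μ_pC_ox · (W/L) = 6.24 mA/V².
KCL at the drain: ½ k_p (V_SG − |V_th|)² = (V_DD − V_SG)/R.
Let x = V_SG − 1.3. Then 187 x² + x − 11.9 = 0, giving x = 0.25 V (positive root), so V_SG = 1.55 V.
I_D = (V_DD − V_SG)/R = (13.2 − 1.55) / 59.9 = 0.194 mA.

V_SG = 1.55 V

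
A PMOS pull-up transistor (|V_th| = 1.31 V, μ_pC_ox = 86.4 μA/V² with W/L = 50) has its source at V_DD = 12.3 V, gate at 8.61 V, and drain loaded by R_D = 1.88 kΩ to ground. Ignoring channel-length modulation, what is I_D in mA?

V_SG = V_DD − V_G = 12.3 − 8.61 = 3.69 V, so V_ov = 3.69 − 1.31 = 2.38 V.
k_p = μ_pC_ox · (W/L) = 4.32 mA/V².
Assume saturation: I_D = ½ k_p V_ov² = 0.5 × 4.32 × 2.38² = 12.2 mA, giving V_SD = V_DD − I_D R_D = 12.3 − 12.2 × 1.88 = -10.7 V.
But -10.7 V < V_ov = 2.38 V, so the device is actually in triode.
In triode I_D = k_p[V_ov V_SD − ½ V_SD²] and I_D = (V_DD − V_SD)/R_D. Equating: 4.06 V_SD² − 20.33 V_SD + 12.3 = 0, giving V_SD = 0.704 V (the root below V_ov).
I_D = (12.3 − 0.704) / 1.88 = 6.17 mA.

I_D = 6.17 mA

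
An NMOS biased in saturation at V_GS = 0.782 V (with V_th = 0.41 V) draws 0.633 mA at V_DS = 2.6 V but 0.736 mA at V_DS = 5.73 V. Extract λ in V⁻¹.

λ = 0.0601 V⁻¹

With V_GS fixed, I_D ∝ (1 + λ V_DS) in saturation, so I_D2/I_D1 = (1 + λ V_DS2)/(1 + λ V_DS1).
0.736/0.633 = 1.163 = (1 + 5.73 λ)/(1 + 2.6 λ).
Solving: λ (I_D1 V_DS2 − I_D2 V_DS1) = I_D2 − I_D1, so λ = (0.736 − 0.633) / (0.633 × 5.73 − 0.736 × 2.6) = 0.103 / 1.71 = 0.0601 V⁻¹.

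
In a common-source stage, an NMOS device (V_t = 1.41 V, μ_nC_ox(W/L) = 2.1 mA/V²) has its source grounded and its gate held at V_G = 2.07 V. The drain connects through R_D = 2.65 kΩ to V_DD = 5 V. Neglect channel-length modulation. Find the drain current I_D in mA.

V_GS = V_G = 2.07 V, so V_ov = 2.07 − 1.41 = 0.66 V.
Assume saturation: I_D = ½ k_n V_ov² = 0.5 × 2.1 × 0.66² = 0.457 mA, giving V_DS = V_DD − I_D R_D = 5 − 0.457 × 2.65 = 3.79 V.
V_DS = 3.79 V ≥ V_ov = 0.66 V, confirming saturation.

I_D = 0.457 mA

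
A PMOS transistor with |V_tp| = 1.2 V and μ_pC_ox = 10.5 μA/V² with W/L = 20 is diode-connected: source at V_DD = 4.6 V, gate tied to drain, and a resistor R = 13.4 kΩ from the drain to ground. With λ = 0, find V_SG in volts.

V_SG = 2.44 V

With gate tied to drain, V_SG = V_SD ≥ V_SG − |V_tp|, so the device is in saturation.
k_p = μ_pC_ox · (W/L) = 0.21 mA/V².
KCL at the drain: ½ k_p (V_SG − |V_tp|)² = (V_DD − V_SG)/R.
Let x = V_SG − 1.2. Then 1.41 x² + x − 3.4 = 0, giving x = 1.24 V (positive root), so V_SG = 2.44 V.
I_D = (V_DD − V_SG)/R = (4.6 − 2.44) / 13.4 = 0.161 mA.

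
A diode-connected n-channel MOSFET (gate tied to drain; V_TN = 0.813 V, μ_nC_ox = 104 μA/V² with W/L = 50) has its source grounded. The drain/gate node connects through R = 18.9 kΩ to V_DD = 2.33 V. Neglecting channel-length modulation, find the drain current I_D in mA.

With gate tied to drain, V_GS = V_DS ≥ V_GS − V_TN, so the device is in saturation.
k_n = μ_nC_ox · (W/L) = 5.2 mA/V².
KCL at the drain: ½ k_n (V_GS − V_TN)² = (V_DD − V_GS)/R.
Let x = V_GS − 0.813. Then 49.1 x² + x − 1.517 = 0, giving x = 0.166 V (positive root), so V_GS = 0.979 V.
I_D = (V_DD − V_GS)/R = (2.33 − 0.979) / 18.9 = 0.0715 mA.

I_D = 0.0715 mA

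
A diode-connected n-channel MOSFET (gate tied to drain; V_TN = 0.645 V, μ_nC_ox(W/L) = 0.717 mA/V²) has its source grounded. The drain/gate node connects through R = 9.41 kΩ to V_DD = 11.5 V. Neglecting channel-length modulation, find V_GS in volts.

V_GS = 2.30 V

With gate tied to drain, V_GS = V_DS ≥ V_GS − V_TN, so the device is in saturation.
KCL at the drain: ½ k_n (V_GS − V_TN)² = (V_DD − V_GS)/R.
Let x = V_GS − 0.645. Then 3.37 x² + x − 10.86 = 0, giving x = 1.65 V (positive root), so V_GS = 2.3 V.
I_D = (V_DD − V_GS)/R = (11.5 − 2.3) / 9.41 = 0.978 mA.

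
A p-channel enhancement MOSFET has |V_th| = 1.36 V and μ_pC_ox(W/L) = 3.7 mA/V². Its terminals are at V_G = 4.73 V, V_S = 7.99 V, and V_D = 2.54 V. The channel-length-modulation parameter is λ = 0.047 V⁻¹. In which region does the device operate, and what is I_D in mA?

V_SG = V_S − V_G = 7.99 − 4.73 = 3.26 V; V_SD = V_S − V_D = 7.99 − 2.54 = 5.45 V.
V_ov = V_SG − |V_th| = 3.26 − 1.36 = 1.9 V.
Since V_SD = 5.45 V ≥ V_ov = 1.9 V, the device is in saturation.
I_D = ½ k_p V_ov² (1 + λ V_SD) = 0.5 × 3.7 × 1.9² × (1 + 0.047 × 5.45) = 8.39 mA.

Saturation; I_D = 8.39 mA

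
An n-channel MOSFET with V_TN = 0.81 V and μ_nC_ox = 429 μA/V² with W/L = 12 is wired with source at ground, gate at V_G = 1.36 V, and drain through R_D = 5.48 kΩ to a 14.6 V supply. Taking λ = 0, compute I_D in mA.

I_D = 0.779 mA

V_GS = V_G = 1.36 V, so V_ov = 1.36 − 0.81 = 0.55 V.
k_n = μ_nC_ox · (W/L) = 5.148 mA/V².
Assume saturation: I_D = ½ k_n V_ov² = 0.5 × 5.148 × 0.55² = 0.779 mA, giving V_DS = V_DD − I_D R_D = 14.6 − 0.779 × 5.48 = 10.3 V.
V_DS = 10.3 V ≥ V_ov = 0.55 V, confirming saturation.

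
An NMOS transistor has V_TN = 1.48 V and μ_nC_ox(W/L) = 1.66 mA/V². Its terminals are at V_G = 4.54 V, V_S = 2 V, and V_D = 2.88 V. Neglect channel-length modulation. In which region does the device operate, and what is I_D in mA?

Triode; I_D = 0.906 mA

V_GS = V_G − V_S = 4.54 − 2 = 2.54 V; V_DS = V_D − V_S = 2.88 − 2 = 0.88 V.
V_ov = V_GS − V_TN = 2.54 − 1.48 = 1.06 V.
Since V_DS = 0.88 V < V_ov = 1.06 V, the device is in the triode region.
I_D = k_n [V_ov · V_DS − ½ V_DS²] = 1.66 × [1.06 × 0.88 − 0.5 × 0.88²] = 0.906 mA.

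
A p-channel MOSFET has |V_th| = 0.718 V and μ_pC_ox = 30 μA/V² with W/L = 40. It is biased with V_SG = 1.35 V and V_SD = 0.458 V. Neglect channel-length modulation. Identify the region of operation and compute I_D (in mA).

Triode; I_D = 0.221 mA

k_p = μ_pC_ox · (W/L) = 1.2 mA/V².
V_ov = V_SG − |V_th| = 1.35 − 0.718 = 0.632 V.
Since V_SD = 0.458 V < V_ov = 0.632 V, the device is in the triode region.
I_D = k_p [V_ov · V_SD − ½ V_SD²] = 1.2 × [0.632 × 0.458 − 0.5 × 0.458²] = 0.221 mA.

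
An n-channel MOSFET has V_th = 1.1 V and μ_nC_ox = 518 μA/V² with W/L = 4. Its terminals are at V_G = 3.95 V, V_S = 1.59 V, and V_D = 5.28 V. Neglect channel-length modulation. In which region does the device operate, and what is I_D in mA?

V_GS = V_G − V_S = 3.95 − 1.59 = 2.36 V; V_DS = V_D − V_S = 5.28 − 1.59 = 3.69 V.
k_n = μ_nC_ox · (W/L) = 2.072 mA/V².
V_ov = V_GS − V_th = 2.36 − 1.1 = 1.26 V.
Since V_DS = 3.69 V ≥ V_ov = 1.26 V, the device is in saturation.
I_D = ½ k_n V_ov² = 0.5 × 2.072 × 1.26² = 1.64 mA.

Saturation; I_D = 1.64 mA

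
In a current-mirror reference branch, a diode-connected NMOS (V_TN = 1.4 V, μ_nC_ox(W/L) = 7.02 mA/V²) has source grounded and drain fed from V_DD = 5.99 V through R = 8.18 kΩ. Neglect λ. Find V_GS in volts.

V_GS = 1.78 V

With gate tied to drain, V_GS = V_DS ≥ V_GS − V_TN, so the device is in saturation.
KCL at the drain: ½ k_n (V_GS − V_TN)² = (V_DD − V_GS)/R.
Let x = V_GS − 1.4. Then 28.7 x² + x − 4.59 = 0, giving x = 0.383 V (positive root), so V_GS = 1.78 V.
I_D = (V_DD − V_GS)/R = (5.99 − 1.78) / 8.18 = 0.514 mA.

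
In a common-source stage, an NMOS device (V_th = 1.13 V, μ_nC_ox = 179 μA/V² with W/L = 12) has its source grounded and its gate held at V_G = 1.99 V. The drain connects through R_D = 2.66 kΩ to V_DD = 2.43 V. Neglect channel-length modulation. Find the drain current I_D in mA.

V_GS = V_G = 1.99 V, so V_ov = 1.99 − 1.13 = 0.86 V.
k_n = μ_nC_ox · (W/L) = 2.148 mA/V².
Assume saturation: I_D = ½ k_n V_ov² = 0.5 × 2.148 × 0.86² = 0.794 mA, giving V_DS = V_DD − I_D R_D = 2.43 − 0.794 × 2.66 = 0.317 V.
But 0.317 V < V_ov = 0.86 V, so the device is actually in triode.
In triode I_D = k_n[V_ov V_DS − ½ V_DS²] and I_D = (V_DD − V_DS)/R_D. Equating: 2.86 V_DS² − 5.914 V_DS + 2.43 = 0, giving V_DS = 0.565 V (the root below V_ov).
I_D = (2.43 − 0.565) / 2.66 = 0.701 mA.

I_D = 0.701 mA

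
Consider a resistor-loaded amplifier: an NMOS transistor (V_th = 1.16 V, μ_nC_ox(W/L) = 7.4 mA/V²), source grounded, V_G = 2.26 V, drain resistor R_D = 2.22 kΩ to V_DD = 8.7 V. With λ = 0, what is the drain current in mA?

V_GS = V_G = 2.26 V, so V_ov = 2.26 − 1.16 = 1.1 V.
Assume saturation: I_D = ½ k_n V_ov² = 0.5 × 7.4 × 1.1² = 4.48 mA, giving V_DS = V_DD − I_D R_D = 8.7 − 4.48 × 2.22 = -1.24 V.
But -1.24 V < V_ov = 1.1 V, so the device is actually in triode.
In triode I_D = k_n[V_ov V_DS − ½ V_DS²] and I_D = (V_DD − V_DS)/R_D. Equating: 8.21 V_DS² − 19.07 V_DS + 8.7 = 0, giving V_DS = 0.624 V (the root below V_ov).
I_D = (8.7 − 0.624) / 2.22 = 3.64 mA.

I_D = 3.64 mA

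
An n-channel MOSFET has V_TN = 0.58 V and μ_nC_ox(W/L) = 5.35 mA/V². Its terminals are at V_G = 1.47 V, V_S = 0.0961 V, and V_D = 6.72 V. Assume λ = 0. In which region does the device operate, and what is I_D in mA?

V_GS = V_G − V_S = 1.47 − 0.0961 = 1.37 V; V_DS = V_D − V_S = 6.72 − 0.0961 = 6.62 V.
V_ov = V_GS − V_TN = 1.37 − 0.58 = 0.794 V.
Since V_DS = 6.62 V ≥ V_ov = 0.794 V, the device is in saturation.
I_D = ½ k_n V_ov² = 0.5 × 5.35 × 0.794² = 1.69 mA.

Saturation; I_D = 1.69 mA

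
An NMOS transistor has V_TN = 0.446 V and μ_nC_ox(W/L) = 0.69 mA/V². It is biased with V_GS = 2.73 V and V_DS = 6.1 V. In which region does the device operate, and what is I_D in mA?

Saturation; I_D = 1.80 mA

V_ov = V_GS − V_TN = 2.73 − 0.446 = 2.28 V.
Since V_DS = 6.1 V ≥ V_ov = 2.28 V, the device is in saturation.
I_D = ½ k_n V_ov² = 0.5 × 0.69 × 2.28² = 1.8 mA.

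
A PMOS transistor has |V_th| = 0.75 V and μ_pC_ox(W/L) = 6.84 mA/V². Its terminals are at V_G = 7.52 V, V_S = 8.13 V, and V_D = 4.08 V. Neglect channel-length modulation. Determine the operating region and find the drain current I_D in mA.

Cutoff; I_D = 0 mA

V_SG = V_S − V_G = 8.13 − 7.52 = 0.61 V; V_SD = V_S − V_D = 8.13 − 4.08 = 4.05 V.
V_SG = 0.61 V < |V_th| = 0.75 V, so the transistor is in cutoff.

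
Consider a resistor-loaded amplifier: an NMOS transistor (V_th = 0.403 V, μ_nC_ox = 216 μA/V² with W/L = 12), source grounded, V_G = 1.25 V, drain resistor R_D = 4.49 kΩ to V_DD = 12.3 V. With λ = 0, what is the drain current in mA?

V_GS = V_G = 1.25 V, so V_ov = 1.25 − 0.403 = 0.847 V.
k_n = μ_nC_ox · (W/L) = 2.592 mA/V².
Assume saturation: I_D = ½ k_n V_ov² = 0.5 × 2.592 × 0.847² = 0.93 mA, giving V_DS = V_DD − I_D R_D = 12.3 − 0.93 × 4.49 = 8.13 V.
V_DS = 8.13 V ≥ V_ov = 0.847 V, confirming saturation.

I_D = 0.930 mA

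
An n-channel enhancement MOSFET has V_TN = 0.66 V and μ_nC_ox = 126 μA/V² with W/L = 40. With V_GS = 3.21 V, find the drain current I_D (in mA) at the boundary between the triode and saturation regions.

At the boundary V_DS = V_ov = V_GS − V_TN = 3.21 − 0.66 = 2.55 V.
k_n = μ_nC_ox · (W/L) = 5.04 mA/V².
I_D = ½ k_n V_ov² = 0.5 × 5.04 × 2.55² = 16.4 mA.

I_D = 16.4 mA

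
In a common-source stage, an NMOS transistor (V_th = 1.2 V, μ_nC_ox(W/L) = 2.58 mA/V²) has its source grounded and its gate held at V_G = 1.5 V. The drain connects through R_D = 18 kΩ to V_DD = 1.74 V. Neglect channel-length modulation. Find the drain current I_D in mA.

I_D = 0.0882 mA

V_GS = V_G = 1.5 V, so V_ov = 1.5 − 1.2 = 0.3 V.
Assume saturation: I_D = ½ k_n V_ov² = 0.5 × 2.58 × 0.3² = 0.116 mA, giving V_DS = V_DD − I_D R_D = 1.74 − 0.116 × 18 = -0.35 V.
But -0.35 V < V_ov = 0.3 V, so the device is actually in triode.
In triode I_D = k_n[V_ov V_DS − ½ V_DS²] and I_D = (V_DD − V_DS)/R_D. Equating: 23.2 V_DS² − 14.93 V_DS + 1.74 = 0, giving V_DS = 0.153 V (the root below V_ov).
I_D = (1.74 − 0.153) / 18 = 0.0882 mA.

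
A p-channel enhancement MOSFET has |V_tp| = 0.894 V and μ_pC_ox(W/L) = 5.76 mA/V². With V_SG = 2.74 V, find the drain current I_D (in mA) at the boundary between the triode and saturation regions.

I_D = 9.81 mA

At the boundary V_SD = V_ov = V_SG − |V_tp| = 2.74 − 0.894 = 1.85 V.
I_D = ½ k_p V_ov² = 0.5 × 5.76 × 1.85² = 9.81 mA.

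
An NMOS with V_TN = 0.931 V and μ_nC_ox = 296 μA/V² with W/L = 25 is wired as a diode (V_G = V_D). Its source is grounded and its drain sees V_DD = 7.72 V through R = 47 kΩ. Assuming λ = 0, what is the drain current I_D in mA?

I_D = 0.140 mA

With gate tied to drain, V_GS = V_DS ≥ V_GS − V_TN, so the device is in saturation.
k_n = μ_nC_ox · (W/L) = 7.4 mA/V².
KCL at the drain: ½ k_n (V_GS − V_TN)² = (V_DD − V_GS)/R.
Let x = V_GS − 0.931. Then 174 x² + x − 6.789 = 0, giving x = 0.195 V (positive root), so V_GS = 1.13 V.
I_D = (V_DD − V_GS)/R = (7.72 − 1.13) / 47 = 0.14 mA.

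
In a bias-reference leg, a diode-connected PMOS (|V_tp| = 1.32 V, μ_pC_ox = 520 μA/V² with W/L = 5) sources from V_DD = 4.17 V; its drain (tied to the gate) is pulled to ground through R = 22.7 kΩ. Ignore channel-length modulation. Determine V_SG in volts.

With gate tied to drain, V_SG = V_SD ≥ V_SG − |V_tp|, so the device is in saturation.
k_p = μ_pC_ox · (W/L) = 2.6 mA/V².
KCL at the drain: ½ k_p (V_SG − |V_tp|)² = (V_DD − V_SG)/R.
Let x = V_SG − 1.32. Then 29.5 x² + x − 2.85 = 0, giving x = 0.294 V (positive root), so V_SG = 1.61 V.
I_D = (V_DD − V_SG)/R = (4.17 − 1.61) / 22.7 = 0.113 mA.

V_SG = 1.61 V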